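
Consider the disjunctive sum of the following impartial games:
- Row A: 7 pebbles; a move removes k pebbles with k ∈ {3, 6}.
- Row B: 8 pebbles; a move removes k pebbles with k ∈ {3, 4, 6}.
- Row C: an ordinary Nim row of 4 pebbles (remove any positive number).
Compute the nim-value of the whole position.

Grundy values for row A (subtraction set {3, 6}):
k:     0  1  2  3  4  5  6  7
g(k):  0  0  0  1  1  1  2  2
So g(7) = 2.
For row B, compute g(0), g(1), … with moves {3, 4, 6}:
k:     0  1  2  3  4  5  6  7  8
g(k):  0  0  0  1  1  1  2  2  2
So g(8) = 2.
Row C is a plain Nim row of size 4, so its Grundy value is 4.
The value of a disjunctive sum is the nim-sum of the parts.
Combined value = 2 ⊕ 2 ⊕ 4 = 4.

4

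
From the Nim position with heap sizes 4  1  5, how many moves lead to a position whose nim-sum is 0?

0

In binary:
  100  (4)
  001  (1)
  101  (5)
  ---
  000  (0)
The nim-sum is already 0, so every move leaves a nonzero nim-sum — there are no winning moves.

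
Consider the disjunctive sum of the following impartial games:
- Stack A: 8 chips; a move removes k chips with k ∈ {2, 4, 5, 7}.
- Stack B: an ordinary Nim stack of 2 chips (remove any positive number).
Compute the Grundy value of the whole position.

For stack A, compute g(0), g(1), … with moves {2, 4, 5, 7}:
k:     0  1  2  3  4  5  6  7  8
g(k):  0  0  1  1  2  2  3  3  4
So g(8) = 4.
Stack B is a plain Nim stack of size 2, so its Grundy value is 2.
The value of a disjunctive sum is the nim-sum of the parts.
Combined value = 4 XOR 2 = 6.

6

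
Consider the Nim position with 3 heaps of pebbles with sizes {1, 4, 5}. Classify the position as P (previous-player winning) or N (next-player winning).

In binary:
  001  (1)
  100  (4)
  101  (5)
  ---
  000  (0)
The nim-sum is 0, so this is a P-position: the player to move is in a losing position under optimal play.

P-position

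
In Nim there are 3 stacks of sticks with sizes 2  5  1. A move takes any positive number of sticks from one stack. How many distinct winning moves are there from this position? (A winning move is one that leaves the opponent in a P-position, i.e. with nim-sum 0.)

Compute the nim-sum pairwise:
2 ⊕ 5 = 7
7 ⊕ 1 = 6
The overall nim-sum is X = 6. A stack of size p has a winning move iff p XOR X < p (reduce it to p XOR X).
  2: 2 XOR 6 = 4 ≥ 2 — no move.
  5: 5 XOR 6 = 3 < 5 — winning move (to 3).
  1: 1 XOR 6 = 7 ≥ 1 — no move.
That gives 1 winning move.

1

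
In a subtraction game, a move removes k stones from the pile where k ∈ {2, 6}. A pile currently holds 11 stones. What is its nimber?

1

Build the Grundy sequence with g(k) = mex{g(k−s) : s ∈ {2, 6}, s ≤ k}:
g(0) = mex{} = 0
g(1) = mex{} = 0
g(2) = mex{0} = 1
g(3) = mex{0} = 1
g(4) = mex{1} = 0
g(5) = mex{1} = 0
g(6) = mex{0} = 1
g(7) = mex{0} = 1
g(8) = mex{1} = 0
g(9) = mex{1} = 0
g(10) = mex{0} = 1
g(11) = mex{0} = 1
So g(11) = 1.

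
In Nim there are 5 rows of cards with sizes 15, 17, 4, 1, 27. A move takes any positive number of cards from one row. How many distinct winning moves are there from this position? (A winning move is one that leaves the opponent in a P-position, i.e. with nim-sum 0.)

0

Nim-sum: 15 ⊕ 17 ⊕ 4 ⊕ 1 ⊕ 27 = 0.
The nim-sum is already 0, so every move leaves a nonzero nim-sum — there are no winning moves.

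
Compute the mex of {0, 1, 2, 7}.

The values 0, 1, 2 are all present; 3 is the first non-negative integer missing from the set.

3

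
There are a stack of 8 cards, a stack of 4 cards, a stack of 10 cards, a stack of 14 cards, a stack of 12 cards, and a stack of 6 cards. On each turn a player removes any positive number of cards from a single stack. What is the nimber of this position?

In binary:
  1000  (8)
  0100  (4)
  1010  (10)
  1110  (14)
  1100  (12)
  0110  (6)
  ----
  0010  (2)

2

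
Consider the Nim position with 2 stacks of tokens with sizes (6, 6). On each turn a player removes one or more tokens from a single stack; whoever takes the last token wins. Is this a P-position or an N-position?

Compute the nim-sum pairwise:
6 ⊕ 6 = 0
The nim-sum is 0, so this is a P-position: the player to move is in a losing position under optimal play.

P-position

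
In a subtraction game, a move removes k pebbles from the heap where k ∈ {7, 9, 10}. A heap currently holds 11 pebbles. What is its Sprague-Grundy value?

1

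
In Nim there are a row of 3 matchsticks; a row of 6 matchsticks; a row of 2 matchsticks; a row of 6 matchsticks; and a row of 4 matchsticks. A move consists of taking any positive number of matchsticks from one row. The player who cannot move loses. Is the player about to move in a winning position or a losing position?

Winning position

Compute the nim-sum pairwise:
3 XOR 6 = 5
5 XOR 2 = 7
7 XOR 6 = 1
1 XOR 4 = 5
The nim-sum is 5 ≠ 0, so this is an N-position: the player to move can win.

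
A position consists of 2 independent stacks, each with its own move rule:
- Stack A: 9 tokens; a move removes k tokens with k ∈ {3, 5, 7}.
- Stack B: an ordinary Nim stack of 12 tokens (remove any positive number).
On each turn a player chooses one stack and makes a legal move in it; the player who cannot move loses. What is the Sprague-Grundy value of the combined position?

For stack A, compute g(0), g(1), … with moves {3, 5, 7}:
g(0) = mex{} = 0
g(1) = mex{} = 0
g(2) = mex{} = 0
g(3) = mex{0} = 1
g(4) = mex{0} = 1
g(5) = mex{0} = 1
g(6) = mex{0,1} = 2
g(7) = mex{0,1} = 2
g(8) = mex{0,1} = 2
g(9) = mex{0,1,2} = 3
So g(9) = 3.
Stack B is a plain Nim stack of size 12, so its Grundy value is 12.
By the Sprague-Grundy theorem, the Grundy value of a sum of independent games is the XOR of the component values.
Combined value = 3 ⊕ 12 = 15.

15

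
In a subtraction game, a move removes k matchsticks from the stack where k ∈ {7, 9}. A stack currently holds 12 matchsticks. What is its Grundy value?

1

Compute g(0), g(1), … for moves {7, 9}:
k:     0  1  2  3  4  5  6  7  8  9 10 11 12
g(k):  0  0  0  0  0  0  0  1  1  1  1  1  1
So g(12) = 1.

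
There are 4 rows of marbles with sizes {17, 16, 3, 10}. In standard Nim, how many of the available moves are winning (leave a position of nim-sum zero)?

Compute the nim-sum pairwise:
17 ⊕ 16 = 1
1 ⊕ 3 = 2
2 ⊕ 10 = 8
The overall nim-sum is X = 8. A row of size p has a winning move iff p XOR X < p (reduce it to p XOR X).
  17: 17 XOR 8 = 25 ≥ 17 — no move.
  16: 16 XOR 8 = 24 ≥ 16 — no move.
  3: 3 XOR 8 = 11 ≥ 3 — no move.
  10: 10 XOR 8 = 2 < 10 — winning move (to 2).
That gives 1 winning move.

1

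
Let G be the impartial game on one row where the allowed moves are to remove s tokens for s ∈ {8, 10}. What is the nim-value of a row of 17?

2

Grundy values for subtraction set {8, 10}:
k:     0  1  2  3  4  5  6  7  8  9 10 11 12 13 14 15 16 17
g(k):  0  0  0  0  0  0  0  0  1  1  1  1  1  1  1  1  2  2
So g(17) = 2.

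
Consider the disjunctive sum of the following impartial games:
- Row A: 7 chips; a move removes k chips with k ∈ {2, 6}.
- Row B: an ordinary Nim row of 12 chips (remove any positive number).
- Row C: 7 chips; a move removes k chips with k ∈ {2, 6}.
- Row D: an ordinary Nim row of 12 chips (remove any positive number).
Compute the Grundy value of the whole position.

Build the Grundy sequence for row A with g(k) = mex{g(k−s) : s ∈ {2, 6}, s ≤ k}:
g(0) = mex{} = 0
g(1) = mex{} = 0
g(2) = mex{0} = 1
g(3) = mex{0} = 1
g(4) = mex{1} = 0
g(5) = mex{1} = 0
g(6) = mex{0} = 1
g(7) = mex{0} = 1
So g(7) = 1.
Row B is a plain Nim row of size 12, so its Grundy value is 12.
Build the Grundy sequence for row C with g(k) = mex{g(k−s) : s ∈ {2, 6}, s ≤ k}:
g(0) = mex{} = 0
g(1) = mex{} = 0
g(2) = mex{0} = 1
g(3) = mex{0} = 1
g(4) = mex{1} = 0
g(5) = mex{1} = 0
g(6) = mex{0} = 1
g(7) = mex{0} = 1
So g(7) = 1.
Row D is a plain Nim row of size 12, so its Grundy value is 12.
The value of a disjunctive sum is the nim-sum of the parts.
Combined value = 1 XOR 12 XOR 1 XOR 12 = 0.

0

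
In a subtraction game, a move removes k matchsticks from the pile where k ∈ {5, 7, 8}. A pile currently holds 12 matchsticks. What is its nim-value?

2

Grundy values for subtraction set {5, 7, 8}:
k:     0  1  2  3  4  5  6  7  8  9 10 11 12
g(k):  0  0  0  0  0  1  1  1  1  1  2  2  2
So g(12) = 2.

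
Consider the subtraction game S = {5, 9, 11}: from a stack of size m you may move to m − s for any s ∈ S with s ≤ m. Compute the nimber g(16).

0

Build the Grundy sequence with g(k) = mex{g(k−s) : s ∈ {5, 9, 11}, s ≤ k}:
k:     0  1  2  3  4  5  6  7  8  9 10 11 12 13 14 15 16
g(k):  0  0  0  0  0  1  1  1  1  1  2  2  2  2  2  3  0
So g(16) = 0.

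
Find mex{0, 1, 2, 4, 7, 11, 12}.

The values 0, 1, 2 are all present; 3 is the first non-negative integer missing from the set.

3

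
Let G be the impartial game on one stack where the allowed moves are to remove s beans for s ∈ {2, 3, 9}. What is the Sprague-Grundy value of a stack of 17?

0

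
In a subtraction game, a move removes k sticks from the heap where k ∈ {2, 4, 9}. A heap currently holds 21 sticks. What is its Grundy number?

1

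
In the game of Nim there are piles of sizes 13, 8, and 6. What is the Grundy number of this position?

3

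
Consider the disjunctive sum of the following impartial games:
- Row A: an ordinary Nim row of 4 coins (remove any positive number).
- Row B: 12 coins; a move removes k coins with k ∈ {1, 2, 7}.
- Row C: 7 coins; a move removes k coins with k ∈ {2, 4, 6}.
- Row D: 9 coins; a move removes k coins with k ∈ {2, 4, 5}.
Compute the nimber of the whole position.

6

Row A is a plain Nim row of size 4, so its Grundy value is 4.
Build the Grundy sequence for row B with g(k) = mex{g(k−s) : s ∈ {1, 2, 7}, s ≤ k}:
g(0) = mex{} = 0
g(1) = mex{0} = 1
g(2) = mex{0,1} = 2
g(3) = mex{1,2} = 0
g(4) = mex{0,2} = 1
g(5) = mex{0,1} = 2
g(6) = mex{1,2} = 0
g(7) = mex{0,2} = 1
g(8) = mex{0,1} = 2
g(9) = mex{1,2} = 0
g(10) = mex{0,2} = 1
g(11) = mex{0,1} = 2
g(12) = mex{1,2} = 0
So g(12) = 0.
For row C, compute g(0), g(1), … with moves {2, 4, 6}:
k:     0  1  2  3  4  5  6  7
g(k):  0  0  1  1  2  2  3  3
So g(7) = 3.
Grundy values for row D (subtraction set {2, 4, 5}):
g(0) = mex{} = 0
g(1) = mex{} = 0
g(2) = mex{0} = 1
g(3) = mex{0} = 1
g(4) = mex{0,1} = 2
g(5) = mex{0,1} = 2
g(6) = mex{0,1,2} = 3
g(7) = mex{1,2} = 0
g(8) = mex{1,2,3} = 0
g(9) = mex{0,2} = 1
So g(9) = 1.
The value of a disjunctive sum is the nim-sum of the parts.
Combined value = 4 ⊕ 0 ⊕ 3 ⊕ 1 = 6.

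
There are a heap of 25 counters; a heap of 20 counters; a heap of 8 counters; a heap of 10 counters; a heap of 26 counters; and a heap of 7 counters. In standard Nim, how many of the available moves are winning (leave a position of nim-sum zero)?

3

Compute the nim-sum pairwise:
25 XOR 20 = 13
13 XOR 8 = 5
5 XOR 10 = 15
15 XOR 26 = 21
21 XOR 7 = 18
The overall nim-sum is X = 18. A heap of size p has a winning move iff p XOR X < p (reduce it to p XOR X).
  25: 25 XOR 18 = 11 < 25 — winning move (to 11).
  20: 20 XOR 18 = 6 < 20 — winning move (to 6).
  8: 8 XOR 18 = 26 ≥ 8 — no move.
  10: 10 XOR 18 = 24 ≥ 10 — no move.
  26: 26 XOR 18 = 8 < 26 — winning move (to 8).
  7: 7 XOR 18 = 21 ≥ 7 — no move.
That gives 3 winning moves.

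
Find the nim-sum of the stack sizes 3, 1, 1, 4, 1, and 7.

Bitwise XOR of the heap sizes:
  011  (3)
  001  (1)
  001  (1)
  100  (4)
  001  (1)
  111  (7)
  ---
  001  (1)

1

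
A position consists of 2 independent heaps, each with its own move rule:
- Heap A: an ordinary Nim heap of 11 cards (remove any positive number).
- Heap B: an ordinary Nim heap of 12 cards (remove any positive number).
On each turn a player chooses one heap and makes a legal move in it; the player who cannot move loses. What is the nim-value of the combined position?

7

Heap A is a plain Nim heap of size 11, so its Grundy value is 11.
Heap B is a plain Nim heap of size 12, so its Grundy value is 12.
By the Sprague-Grundy theorem, the Grundy value of a sum of independent games is the XOR of the component values.
Combined value = 11 ⊕ 12 = 7.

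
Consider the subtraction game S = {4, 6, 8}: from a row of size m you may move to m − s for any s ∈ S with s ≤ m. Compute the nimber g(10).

Compute g(0), g(1), … for moves {4, 6, 8}:
k:     0  1  2  3  4  5  6  7  8  9 10
g(k):  0  0  0  0  1  1  1  1  2  2  2
So g(10) = 2.

2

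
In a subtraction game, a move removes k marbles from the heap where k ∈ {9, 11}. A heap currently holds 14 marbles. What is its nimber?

1

Grundy values for subtraction set {9, 11}:
k:     0  1  2  3  4  5  6  7  8  9 10 11 12 13 14
g(k):  0  0  0  0  0  0  0  0  0  1  1  1  1  1  1
So g(14) = 1.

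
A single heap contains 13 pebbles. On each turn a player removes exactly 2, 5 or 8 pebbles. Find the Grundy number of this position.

Compute g(0), g(1), … for moves {2, 5, 8}:
k:     0  1  2  3  4  5  6  7  8  9 10 11 12 13
g(k):  0  0  1  1  0  2  1  0  2  1  0  0  1  1
So g(13) = 1.

1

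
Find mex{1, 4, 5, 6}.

0 is not in the set, so the mex is 0.

0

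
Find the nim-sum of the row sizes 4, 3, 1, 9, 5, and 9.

Write each in binary and XOR column by column:
  0100  (4)
  0011  (3)
  0001  (1)
  1001  (9)
  0101  (5)
  1001  (9)
  ----
  0011  (3)

3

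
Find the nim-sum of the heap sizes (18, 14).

Bitwise XOR of the heap sizes:
  10010  (18)
  01110  (14)
  -----
  11100  (28)

28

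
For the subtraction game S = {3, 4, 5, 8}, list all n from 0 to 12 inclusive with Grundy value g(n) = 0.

0, 1, 2, 11, 12

Compute g(0), g(1), … for moves {3, 4, 5, 8}:
k:     0  1  2  3  4  5  6  7  8  9 10 11 12
g(k):  0  0  0  1  1  1  2  2  2  3  3  0  0
The P-positions (g = 0) in 0..12 are 0, 1, 2, 11, 12.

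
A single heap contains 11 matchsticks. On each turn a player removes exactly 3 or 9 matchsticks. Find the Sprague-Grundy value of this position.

Build the Grundy sequence with g(k) = mex{g(k−s) : s ∈ {3, 9}, s ≤ k}:
g(0) = mex{} = 0
g(1) = mex{} = 0
g(2) = mex{} = 0
g(3) = mex{0} = 1
g(4) = mex{0} = 1
g(5) = mex{0} = 1
g(6) = mex{1} = 0
g(7) = mex{1} = 0
g(8) = mex{1} = 0
g(9) = mex{0} = 1
g(10) = mex{0} = 1
g(11) = mex{0} = 1
So g(11) = 1.

1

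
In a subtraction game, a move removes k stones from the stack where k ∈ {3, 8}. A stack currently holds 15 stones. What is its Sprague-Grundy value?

Build the Grundy sequence with g(k) = mex{g(k−s) : s ∈ {3, 8}, s ≤ k}:
k:     0  1  2  3  4  5  6  7  8  9 10 11 12 13 14 15
g(k):  0  0  0  1  1  1  0  0  2  1  1  0  0  0  1  1
So g(15) = 1.

1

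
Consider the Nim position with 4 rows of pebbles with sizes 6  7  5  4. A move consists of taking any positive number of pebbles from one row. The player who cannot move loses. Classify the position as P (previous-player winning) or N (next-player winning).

P-position

Nim-sum: 6 ⊕ 7 ⊕ 5 ⊕ 4 = 0.
The nim-sum is 0, so this is a P-position: the player to move is in a losing position under optimal play.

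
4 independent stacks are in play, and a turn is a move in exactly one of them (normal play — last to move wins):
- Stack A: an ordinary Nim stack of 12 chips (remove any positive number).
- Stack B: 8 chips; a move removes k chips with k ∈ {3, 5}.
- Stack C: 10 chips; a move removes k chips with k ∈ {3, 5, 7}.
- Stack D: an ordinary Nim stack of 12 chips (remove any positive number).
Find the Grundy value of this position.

Stack A is a plain Nim stack of size 12, so its Grundy value is 12.
Build the Grundy sequence for stack B with g(k) = mex{g(k−s) : s ∈ {3, 5}, s ≤ k}:
k:     0  1  2  3  4  5  6  7  8
g(k):  0  0  0  1  1  1  2  2  0
So g(8) = 0.
Grundy values for stack C (subtraction set {3, 5, 7}):
g(0) = mex{} = 0
g(1) = mex{} = 0
g(2) = mex{} = 0
g(3) = mex{0} = 1
g(4) = mex{0} = 1
g(5) = mex{0} = 1
g(6) = mex{0,1} = 2
g(7) = mex{0,1} = 2
g(8) = mex{0,1} = 2
g(9) = mex{0,1,2} = 3
g(10) = mex{1,2} = 0
So g(10) = 0.
Stack D is a plain Nim stack of size 12, so its Grundy value is 12.
The value of a disjunctive sum is the nim-sum of the parts.
Combined value = 12 XOR 0 XOR 0 XOR 12 = 0.

0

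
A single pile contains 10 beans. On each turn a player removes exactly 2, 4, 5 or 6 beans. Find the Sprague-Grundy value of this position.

1

Grundy values for subtraction set {2, 4, 5, 6}:
k:     0  1  2  3  4  5  6  7  8  9 10
g(k):  0  0  1  1  2  2  3  3  0  0  1
So g(10) = 1.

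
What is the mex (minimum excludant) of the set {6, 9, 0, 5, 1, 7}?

The values 0, 1 are all present; 2 is the first non-negative integer missing from the set.

2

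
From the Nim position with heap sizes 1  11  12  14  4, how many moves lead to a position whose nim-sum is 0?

3

Nim-sum: 1 XOR 11 XOR 12 XOR 14 XOR 4 = 12.
The overall nim-sum is X = 12. A heap of size p has a winning move iff p XOR X < p (reduce it to p XOR X).
  1: 1 XOR 12 = 13 ≥ 1 — no move.
  11: 11 XOR 12 = 7 < 11 — winning move (to 7).
  12: 12 XOR 12 = 0 < 12 — winning move (to 0).
  14: 14 XOR 12 = 2 < 14 — winning move (to 2).
  4: 4 XOR 12 = 8 ≥ 4 — no move.
That gives 3 winning moves.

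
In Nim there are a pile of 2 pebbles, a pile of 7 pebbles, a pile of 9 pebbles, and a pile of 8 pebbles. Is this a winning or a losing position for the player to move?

Nim-sum: 2 ^ 7 ^ 9 ^ 8 = 4.
The nim-sum is 4 ≠ 0, so this is an N-position: the player to move can win.

Winning position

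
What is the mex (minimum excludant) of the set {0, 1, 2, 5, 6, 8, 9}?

The values 0, 1, 2 are all present; 3 is the first non-negative integer missing from the set.

3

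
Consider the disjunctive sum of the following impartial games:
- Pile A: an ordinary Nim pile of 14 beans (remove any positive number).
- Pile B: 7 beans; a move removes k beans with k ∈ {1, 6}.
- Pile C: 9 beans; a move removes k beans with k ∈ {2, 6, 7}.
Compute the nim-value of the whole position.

14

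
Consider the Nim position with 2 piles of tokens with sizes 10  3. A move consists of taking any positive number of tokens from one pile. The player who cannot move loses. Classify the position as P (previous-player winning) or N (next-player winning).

N-position

Write each in binary and XOR column by column:
  1010  (10)
  0011  (3)
  ----
  1001  (9)
The nim-sum is 9 ≠ 0, so this is an N-position: the player to move can win.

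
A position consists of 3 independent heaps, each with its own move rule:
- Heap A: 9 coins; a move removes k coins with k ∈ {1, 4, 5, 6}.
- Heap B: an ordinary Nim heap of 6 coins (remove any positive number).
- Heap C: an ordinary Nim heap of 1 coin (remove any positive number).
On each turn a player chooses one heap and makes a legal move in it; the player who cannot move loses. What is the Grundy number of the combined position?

7

Grundy values for heap A (subtraction set {1, 4, 5, 6}):
k:     0  1  2  3  4  5  6  7  8  9
g(k):  0  1  0  1  2  3  2  3  4  0
So g(9) = 0.
Heap B is a plain Nim heap of size 6, so its Grundy value is 6.
Heap C is a plain Nim heap of size 1, so its Grundy value is 1.
By the Sprague-Grundy theorem, the Grundy value of a sum of independent games is the XOR of the component values.
Combined value = 0 ⊕ 6 ⊕ 1 = 7.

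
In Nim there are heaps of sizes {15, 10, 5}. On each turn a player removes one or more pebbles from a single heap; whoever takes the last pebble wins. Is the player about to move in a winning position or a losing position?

Losing position

Nim-sum: 15 ⊕ 10 ⊕ 5 = 0.
The nim-sum is 0, so this is a P-position: the player to move is in a losing position under optimal play.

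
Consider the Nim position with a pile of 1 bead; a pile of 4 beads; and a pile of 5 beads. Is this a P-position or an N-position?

P-position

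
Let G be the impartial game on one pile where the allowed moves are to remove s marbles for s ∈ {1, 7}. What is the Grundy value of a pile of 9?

1

Grundy values for subtraction set {1, 7}:
g(0) = mex{} = 0
g(1) = mex{0} = 1
g(2) = mex{1} = 0
g(3) = mex{0} = 1
g(4) = mex{1} = 0
g(5) = mex{0} = 1
g(6) = mex{1} = 0
g(7) = mex{0} = 1
g(8) = mex{1} = 0
g(9) = mex{0} = 1
So g(9) = 1.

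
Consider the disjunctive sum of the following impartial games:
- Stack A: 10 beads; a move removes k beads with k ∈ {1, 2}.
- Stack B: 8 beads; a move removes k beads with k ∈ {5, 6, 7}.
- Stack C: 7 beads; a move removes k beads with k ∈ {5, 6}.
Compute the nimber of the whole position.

1

For stack A, compute g(0), g(1), … with moves {1, 2}:
g(0) = mex{} = 0
g(1) = mex{0} = 1
g(2) = mex{0,1} = 2
g(3) = mex{1,2} = 0
g(4) = mex{0,2} = 1
g(5) = mex{0,1} = 2
g(6) = mex{1,2} = 0
g(7) = mex{0,2} = 1
g(8) = mex{0,1} = 2
g(9) = mex{1,2} = 0
g(10) = mex{0,2} = 1
So g(10) = 1.
Build the Grundy sequence for stack B with g(k) = mex{g(k−s) : s ∈ {5, 6, 7}, s ≤ k}:
k:     0  1  2  3  4  5  6  7  8
g(k):  0  0  0  0  0  1  1  1  1
So g(8) = 1.
For stack C, compute g(0), g(1), … with moves {5, 6}:
g(0) = mex{} = 0
g(1) = mex{} = 0
g(2) = mex{} = 0
g(3) = mex{} = 0
g(4) = mex{} = 0
g(5) = mex{0} = 1
g(6) = mex{0} = 1
g(7) = mex{0} = 1
So g(7) = 1.
The value of a disjunctive sum is the nim-sum of the parts.
Combined value = 1 ⊕ 1 ⊕ 1 = 1.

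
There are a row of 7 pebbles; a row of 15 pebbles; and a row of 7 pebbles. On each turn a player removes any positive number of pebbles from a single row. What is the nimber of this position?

In binary:
  0111  (7)
  1111  (15)
  0111  (7)
  ----
  1111  (15)

15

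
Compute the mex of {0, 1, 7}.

The values 0, 1 are all present; 2 is the first non-negative integer missing from the set.

2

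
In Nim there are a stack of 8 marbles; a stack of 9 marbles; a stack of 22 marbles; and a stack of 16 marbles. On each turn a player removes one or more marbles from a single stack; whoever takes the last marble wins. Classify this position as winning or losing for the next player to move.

Nim-sum: 8 XOR 9 XOR 22 XOR 16 = 7.
The nim-sum is 7 ≠ 0, so this is an N-position: the player to move can win.

Winning position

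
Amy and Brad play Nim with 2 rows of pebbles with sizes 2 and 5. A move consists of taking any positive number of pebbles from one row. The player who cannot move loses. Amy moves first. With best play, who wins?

Compute the nim-sum pairwise:
2 XOR 5 = 7
The nim-sum is 7 ≠ 0, so this is an N-position: the player to move can win; Amy has a winning move.

Amy wins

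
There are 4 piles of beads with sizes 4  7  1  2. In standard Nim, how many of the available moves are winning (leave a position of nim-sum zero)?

0

Compute the nim-sum pairwise:
4 ⊕ 7 = 3
3 ⊕ 1 = 2
2 ⊕ 2 = 0
The nim-sum is already 0, so every move leaves a nonzero nim-sum — there are no winning moves.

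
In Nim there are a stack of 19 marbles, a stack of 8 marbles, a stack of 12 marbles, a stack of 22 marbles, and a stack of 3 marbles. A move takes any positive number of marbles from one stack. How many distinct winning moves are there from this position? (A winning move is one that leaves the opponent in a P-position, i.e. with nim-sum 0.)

3

Compute the nim-sum pairwise:
19 XOR 8 = 27
27 XOR 12 = 23
23 XOR 22 = 1
1 XOR 3 = 2
The overall nim-sum is X = 2. A stack of size p has a winning move iff p XOR X < p (reduce it to p XOR X).
  19: 19 XOR 2 = 17 < 19 — winning move (to 17).
  8: 8 XOR 2 = 10 ≥ 8 — no move.
  12: 12 XOR 2 = 14 ≥ 12 — no move.
  22: 22 XOR 2 = 20 < 22 — winning move (to 20).
  3: 3 XOR 2 = 1 < 3 — winning move (to 1).
That gives 3 winning moves.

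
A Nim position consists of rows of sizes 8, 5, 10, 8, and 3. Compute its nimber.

12

Compute the nim-sum pairwise:
8 ⊕ 5 = 13
13 ⊕ 10 = 7
7 ⊕ 8 = 15
15 ⊕ 3 = 12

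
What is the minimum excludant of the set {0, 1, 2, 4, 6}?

The values 0, 1, 2 are all present; 3 is the first non-negative integer missing from the set.

3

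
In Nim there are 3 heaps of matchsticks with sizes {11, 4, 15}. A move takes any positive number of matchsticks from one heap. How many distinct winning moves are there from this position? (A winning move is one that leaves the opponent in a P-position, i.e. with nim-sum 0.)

0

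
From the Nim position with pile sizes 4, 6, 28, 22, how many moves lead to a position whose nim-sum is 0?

Write each in binary and XOR column by column:
  00100  (4)
  00110  (6)
  11100  (28)
  10110  (22)
  -----
  01000  (8)
The overall nim-sum is X = 8. A pile of size p has a winning move iff p XOR X < p (reduce it to p XOR X).
  4: 4 XOR 8 = 12 ≥ 4 — no move.
  6: 6 XOR 8 = 14 ≥ 6 — no move.
  28: 28 XOR 8 = 20 < 28 — winning move (to 20).
  22: 22 XOR 8 = 30 ≥ 22 — no move.
That gives 1 winning move.

1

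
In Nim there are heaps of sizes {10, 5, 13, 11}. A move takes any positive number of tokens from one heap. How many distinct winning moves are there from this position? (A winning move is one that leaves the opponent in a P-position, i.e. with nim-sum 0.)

In binary:
  1010  (10)
  0101  (5)
  1101  (13)
  1011  (11)
  ----
  1001  (9)
The overall nim-sum is X = 9. A heap of size p has a winning move iff p XOR X < p (reduce it to p XOR X).
  10: 10 XOR 9 = 3 < 10 — winning move (to 3).
  5: 5 XOR 9 = 12 ≥ 5 — no move.
  13: 13 XOR 9 = 4 < 13 — winning move (to 4).
  11: 11 XOR 9 = 2 < 11 — winning move (to 2).
That gives 3 winning moves.

3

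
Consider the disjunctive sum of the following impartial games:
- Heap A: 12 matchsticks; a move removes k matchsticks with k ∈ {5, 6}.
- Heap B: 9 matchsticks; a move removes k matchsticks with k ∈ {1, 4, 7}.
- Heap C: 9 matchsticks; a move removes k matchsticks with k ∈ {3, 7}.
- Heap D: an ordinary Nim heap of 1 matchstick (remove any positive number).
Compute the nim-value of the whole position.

For heap A, compute g(0), g(1), … with moves {5, 6}:
k:     0  1  2  3  4  5  6  7  8  9 10 11 12
g(k):  0  0  0  0  0  1  1  1  1  1  2  0  0
So g(12) = 0.
Build the Grundy sequence for heap B with g(k) = mex{g(k−s) : s ∈ {1, 4, 7}, s ≤ k}:
g(0) = mex{} = 0
g(1) = mex{0} = 1
g(2) = mex{1} = 0
g(3) = mex{0} = 1
g(4) = mex{0,1} = 2
g(5) = mex{1,2} = 0
g(6) = mex{0} = 1
g(7) = mex{0,1} = 2
g(8) = mex{1,2} = 0
g(9) = mex{0} = 1
So g(9) = 1.
For heap C, compute g(0), g(1), … with moves {3, 7}:
g(0) = mex{} = 0
g(1) = mex{} = 0
g(2) = mex{} = 0
g(3) = mex{0} = 1
g(4) = mex{0} = 1
g(5) = mex{0} = 1
g(6) = mex{1} = 0
g(7) = mex{0,1} = 2
g(8) = mex{0,1} = 2
g(9) = mex{0} = 1
So g(9) = 1.
Heap D is a plain Nim heap of size 1, so its Grundy value is 1.
The value of a disjunctive sum is the nim-sum of the parts.
Combined value = 0 XOR 1 XOR 1 XOR 1 = 1.

1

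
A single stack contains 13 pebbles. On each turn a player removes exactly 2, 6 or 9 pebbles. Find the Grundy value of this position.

2

Build the Grundy sequence with g(k) = mex{g(k−s) : s ∈ {2, 6, 9}, s ≤ k}:
g(0) = mex{} = 0
g(1) = mex{} = 0
g(2) = mex{0} = 1
g(3) = mex{0} = 1
g(4) = mex{1} = 0
g(5) = mex{1} = 0
g(6) = mex{0} = 1
g(7) = mex{0} = 1
g(8) = mex{1} = 0
g(9) = mex{0,1} = 2
g(10) = mex{0} = 1
g(11) = mex{0,1,2} = 3
g(12) = mex{1} = 0
g(13) = mex{0,1,3} = 2
So g(13) = 2.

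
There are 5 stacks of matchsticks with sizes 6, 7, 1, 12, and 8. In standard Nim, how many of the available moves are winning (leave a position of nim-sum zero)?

Bitwise XOR of the heap sizes:
  0110  (6)
  0111  (7)
  0001  (1)
  1100  (12)
  1000  (8)
  ----
  0100  (4)
The overall nim-sum is X = 4. A stack of size p has a winning move iff p XOR X < p (reduce it to p XOR X).
  6: 6 XOR 4 = 2 < 6 — winning move (to 2).
  7: 7 XOR 4 = 3 < 7 — winning move (to 3).
  1: 1 XOR 4 = 5 ≥ 1 — no move.
  12: 12 XOR 4 = 8 < 12 — winning move (to 8).
  8: 8 XOR 4 = 12 ≥ 8 — no move.
That gives 3 winning moves.

3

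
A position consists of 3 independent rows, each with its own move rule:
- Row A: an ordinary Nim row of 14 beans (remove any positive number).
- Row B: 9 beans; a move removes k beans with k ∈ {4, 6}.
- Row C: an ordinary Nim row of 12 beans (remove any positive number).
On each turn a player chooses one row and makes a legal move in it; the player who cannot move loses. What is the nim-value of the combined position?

Row A is a plain Nim row of size 14, so its Grundy value is 14.
Grundy values for row B (subtraction set {4, 6}):
g(0) = mex{} = 0
g(1) = mex{} = 0
g(2) = mex{} = 0
g(3) = mex{} = 0
g(4) = mex{0} = 1
g(5) = mex{0} = 1
g(6) = mex{0} = 1
g(7) = mex{0} = 1
g(8) = mex{0,1} = 2
g(9) = mex{0,1} = 2
So g(9) = 2.
Row C is a plain Nim row of size 12, so its Grundy value is 12.
The value of a disjunctive sum is the nim-sum of the parts.
Combined value = 14 ⊕ 2 ⊕ 12 = 0.

0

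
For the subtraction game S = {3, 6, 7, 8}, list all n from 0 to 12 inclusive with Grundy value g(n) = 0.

0, 1, 2, 11, 12

Grundy values for subtraction set {3, 6, 7, 8}:
g(0) = mex{} = 0
g(1) = mex{} = 0
g(2) = mex{} = 0
g(3) = mex{0} = 1
g(4) = mex{0} = 1
g(5) = mex{0} = 1
g(6) = mex{0,1} = 2
g(7) = mex{0,1} = 2
g(8) = mex{0,1} = 2
g(9) = mex{0,1,2} = 3
g(10) = mex{0,1,2} = 3
g(11) = mex{1,2} = 0
g(12) = mex{1,2,3} = 0
The P-positions (g = 0) in 0..12 are 0, 1, 2, 11, 12.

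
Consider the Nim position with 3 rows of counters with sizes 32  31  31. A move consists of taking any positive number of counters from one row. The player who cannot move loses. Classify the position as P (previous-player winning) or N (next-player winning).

Compute the nim-sum pairwise:
32 XOR 31 = 63
63 XOR 31 = 32
The nim-sum is 32 ≠ 0, so this is an N-position: the player to move can win.

N-position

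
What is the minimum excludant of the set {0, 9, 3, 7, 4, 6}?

1

0 is in the set but 1 is not, so the mex is 1.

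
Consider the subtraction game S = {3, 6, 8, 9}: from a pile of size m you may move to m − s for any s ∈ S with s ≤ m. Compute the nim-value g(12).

Build the Grundy sequence with g(k) = mex{g(k−s) : s ∈ {3, 6, 8, 9}, s ≤ k}:
k:     0  1  2  3  4  5  6  7  8  9 10 11 12
g(k):  0  0  0  1  1  1  2  2  2  3  3  3  0
So g(12) = 0.

0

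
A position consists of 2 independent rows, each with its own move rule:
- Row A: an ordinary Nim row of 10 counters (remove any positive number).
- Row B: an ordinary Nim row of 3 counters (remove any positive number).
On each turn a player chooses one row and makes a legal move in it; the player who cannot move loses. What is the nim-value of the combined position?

9

Row A is a plain Nim row of size 10, so its Grundy value is 10.
Row B is a plain Nim row of size 3, so its Grundy value is 3.
By the Sprague-Grundy theorem, the Grundy value of a sum of independent games is the XOR of the component values.
Combined value = 10 XOR 3 = 9.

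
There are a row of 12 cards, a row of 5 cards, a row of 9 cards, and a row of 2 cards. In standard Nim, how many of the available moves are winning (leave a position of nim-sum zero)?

1

Write each in binary and XOR column by column:
  1100  (12)
  0101  (5)
  1001  (9)
  0010  (2)
  ----
  0010  (2)
The overall nim-sum is X = 2. A row of size p has a winning move iff p XOR X < p (reduce it to p XOR X).
  12: 12 XOR 2 = 14 ≥ 12 — no move.
  5: 5 XOR 2 = 7 ≥ 5 — no move.
  9: 9 XOR 2 = 11 ≥ 9 — no move.
  2: 2 XOR 2 = 0 < 2 — winning move (to 0).
That gives 1 winning move.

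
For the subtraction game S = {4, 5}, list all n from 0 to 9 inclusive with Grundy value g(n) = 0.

0, 1, 2, 3, 9

Grundy values for subtraction set {4, 5}:
k:     0  1  2  3  4  5  6  7  8  9
g(k):  0  0  0  0  1  1  1  1  2  0
The P-positions (g = 0) in 0..9 are 0, 1, 2, 3, 9.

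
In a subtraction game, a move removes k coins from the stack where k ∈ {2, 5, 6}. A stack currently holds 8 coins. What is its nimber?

0

Build the Grundy sequence with g(k) = mex{g(k−s) : s ∈ {2, 5, 6}, s ≤ k}:
k:     0  1  2  3  4  5  6  7  8
g(k):  0  0  1  1  0  2  1  3  0
So g(8) = 0.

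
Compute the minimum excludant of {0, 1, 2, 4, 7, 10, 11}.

3

The values 0, 1, 2 are all present; 3 is the first non-negative integer missing from the set.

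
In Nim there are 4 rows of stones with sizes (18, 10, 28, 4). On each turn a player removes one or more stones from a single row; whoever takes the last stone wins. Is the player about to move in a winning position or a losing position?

Losing position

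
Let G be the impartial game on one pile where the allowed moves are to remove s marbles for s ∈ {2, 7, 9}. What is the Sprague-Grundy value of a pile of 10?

3

Build the Grundy sequence with g(k) = mex{g(k−s) : s ∈ {2, 7, 9}, s ≤ k}:
k:     0  1  2  3  4  5  6  7  8  9 10
g(k):  0  0  1  1  0  0  1  1  2  2  3
So g(10) = 3.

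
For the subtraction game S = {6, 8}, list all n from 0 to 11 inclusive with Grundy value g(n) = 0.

Grundy values for subtraction set {6, 8}:
k:     0  1  2  3  4  5  6  7  8  9 10 11
g(k):  0  0  0  0  0  0  1  1  1  1  1  1
The P-positions (g = 0) in 0..11 are 0, 1, 2, 3, 4, 5.

0, 1, 2, 3, 4, 5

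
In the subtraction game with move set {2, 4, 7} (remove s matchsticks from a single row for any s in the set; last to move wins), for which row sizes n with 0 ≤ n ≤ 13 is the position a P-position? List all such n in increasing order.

Grundy values for subtraction set {2, 4, 7}:
g(0) = mex{} = 0
g(1) = mex{} = 0
g(2) = mex{0} = 1
g(3) = mex{0} = 1
g(4) = mex{0,1} = 2
g(5) = mex{0,1} = 2
g(6) = mex{1,2} = 0
g(7) = mex{0,1,2} = 3
g(8) = mex{0,2} = 1
g(9) = mex{1,2,3} = 0
g(10) = mex{0,1} = 2
g(11) = mex{0,2,3} = 1
g(12) = mex{1,2} = 0
g(13) = mex{0,1} = 2
The P-positions (g = 0) in 0..13 are 0, 1, 6, 9, 12.

0, 1, 6, 9, 12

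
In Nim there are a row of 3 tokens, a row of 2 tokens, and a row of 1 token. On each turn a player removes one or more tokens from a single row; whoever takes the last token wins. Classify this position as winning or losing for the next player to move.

Losing position

Write each in binary and XOR column by column:
  11  (3)
  10  (2)
  01  (1)
  --
  00  (0)
The nim-sum is 0, so this is a P-position: the player to move is in a losing position under optimal play.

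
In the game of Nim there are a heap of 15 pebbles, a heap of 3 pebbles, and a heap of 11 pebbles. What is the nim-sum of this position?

Nim-sum: 15 XOR 3 XOR 11 = 7.

7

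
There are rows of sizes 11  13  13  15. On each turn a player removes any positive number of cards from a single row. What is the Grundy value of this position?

4

Bitwise XOR of the heap sizes:
  1011  (11)
  1101  (13)
  1101  (13)
  1111  (15)
  ----
  0100  (4)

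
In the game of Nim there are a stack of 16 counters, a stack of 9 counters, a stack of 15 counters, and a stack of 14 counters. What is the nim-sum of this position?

24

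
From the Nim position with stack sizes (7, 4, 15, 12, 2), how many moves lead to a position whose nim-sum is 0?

Compute the nim-sum pairwise:
7 ^ 4 = 3
3 ^ 15 = 12
12 ^ 12 = 0
0 ^ 2 = 2
The overall nim-sum is X = 2. A stack of size p has a winning move iff p XOR X < p (reduce it to p XOR X).
  7: 7 XOR 2 = 5 < 7 — winning move (to 5).
  4: 4 XOR 2 = 6 ≥ 4 — no move.
  15: 15 XOR 2 = 13 < 15 — winning move (to 13).
  12: 12 XOR 2 = 14 ≥ 12 — no move.
  2: 2 XOR 2 = 0 < 2 — winning move (to 0).
That gives 3 winning moves.

3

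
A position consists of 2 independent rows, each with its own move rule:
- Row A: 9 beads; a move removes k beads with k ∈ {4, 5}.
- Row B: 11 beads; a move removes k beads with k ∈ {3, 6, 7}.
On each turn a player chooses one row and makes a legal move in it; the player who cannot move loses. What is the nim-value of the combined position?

Build the Grundy sequence for row A with g(k) = mex{g(k−s) : s ∈ {4, 5}, s ≤ k}:
g(0) = mex{} = 0
g(1) = mex{} = 0
g(2) = mex{} = 0
g(3) = mex{} = 0
g(4) = mex{0} = 1
g(5) = mex{0} = 1
g(6) = mex{0} = 1
g(7) = mex{0} = 1
g(8) = mex{0,1} = 2
g(9) = mex{1} = 0
So g(9) = 0.
Build the Grundy sequence for row B with g(k) = mex{g(k−s) : s ∈ {3, 6, 7}, s ≤ k}:
k:     0  1  2  3  4  5  6  7  8  9 10 11
g(k):  0  0  0  1  1  1  2  2  2  3  0  0
So g(11) = 0.
The value of a disjunctive sum is the nim-sum of the parts.
Combined value = 0 XOR 0 = 0.

0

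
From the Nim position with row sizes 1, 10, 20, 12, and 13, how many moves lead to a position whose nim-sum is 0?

Nim-sum: 1 XOR 10 XOR 20 XOR 12 XOR 13 = 30.
The overall nim-sum is X = 30. A row of size p has a winning move iff p XOR X < p (reduce it to p XOR X).
  1: 1 XOR 30 = 31 ≥ 1 — no move.
  10: 10 XOR 30 = 20 ≥ 10 — no move.
  20: 20 XOR 30 = 10 < 20 — winning move (to 10).
  12: 12 XOR 30 = 18 ≥ 12 — no move.
  13: 13 XOR 30 = 19 ≥ 13 — no move.
That gives 1 winning move.

1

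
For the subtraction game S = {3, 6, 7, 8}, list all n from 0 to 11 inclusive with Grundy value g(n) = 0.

0, 1, 2, 11

Compute g(0), g(1), … for moves {3, 6, 7, 8}:
g(0) = mex{} = 0
g(1) = mex{} = 0
g(2) = mex{} = 0
g(3) = mex{0} = 1
g(4) = mex{0} = 1
g(5) = mex{0} = 1
g(6) = mex{0,1} = 2
g(7) = mex{0,1} = 2
g(8) = mex{0,1} = 2
g(9) = mex{0,1,2} = 3
g(10) = mex{0,1,2} = 3
g(11) = mex{1,2} = 0
The P-positions (g = 0) in 0..11 are 0, 1, 2, 11.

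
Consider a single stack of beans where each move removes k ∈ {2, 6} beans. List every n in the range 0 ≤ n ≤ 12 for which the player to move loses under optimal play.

0, 1, 4, 5, 8, 9, 12

Grundy values for subtraction set {2, 6}:
g(0) = mex{} = 0
g(1) = mex{} = 0
g(2) = mex{0} = 1
g(3) = mex{0} = 1
g(4) = mex{1} = 0
g(5) = mex{1} = 0
g(6) = mex{0} = 1
g(7) = mex{0} = 1
g(8) = mex{1} = 0
g(9) = mex{1} = 0
g(10) = mex{0} = 1
g(11) = mex{0} = 1
g(12) = mex{1} = 0
The P-positions (g = 0) in 0..12 are 0, 1, 4, 5, 8, 9, 12.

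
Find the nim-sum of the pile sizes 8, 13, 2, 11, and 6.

Bitwise XOR of the heap sizes:
  1000  (8)
  1101  (13)
  0010  (2)
  1011  (11)
  0110  (6)
  ----
  1010  (10)

10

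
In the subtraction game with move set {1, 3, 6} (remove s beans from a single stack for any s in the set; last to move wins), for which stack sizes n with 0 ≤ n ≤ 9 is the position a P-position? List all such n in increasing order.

0, 2, 4, 9

Compute g(0), g(1), … for moves {1, 3, 6}:
k:     0  1  2  3  4  5  6  7  8  9
g(k):  0  1  0  1  0  1  2  3  2  0
The P-positions (g = 0) in 0..9 are 0, 2, 4, 9.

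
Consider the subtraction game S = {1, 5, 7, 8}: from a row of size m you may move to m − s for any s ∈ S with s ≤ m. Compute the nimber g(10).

Compute g(0), g(1), … for moves {1, 5, 7, 8}:
k:     0  1  2  3  4  5  6  7  8  9 10
g(k):  0  1  0  1  0  1  0  1  2  3  2
So g(10) = 2.

2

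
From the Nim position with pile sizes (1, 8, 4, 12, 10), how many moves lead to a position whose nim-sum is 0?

Compute the nim-sum pairwise:
1 ⊕ 8 = 9
9 ⊕ 4 = 13
13 ⊕ 12 = 1
1 ⊕ 10 = 11
The overall nim-sum is X = 11. A pile of size p has a winning move iff p XOR X < p (reduce it to p XOR X).
  1: 1 XOR 11 = 10 ≥ 1 — no move.
  8: 8 XOR 11 = 3 < 8 — winning move (to 3).
  4: 4 XOR 11 = 15 ≥ 4 — no move.
  12: 12 XOR 11 = 7 < 12 — winning move (to 7).
  10: 10 XOR 11 = 1 < 10 — winning move (to 1).
That gives 3 winning moves.

3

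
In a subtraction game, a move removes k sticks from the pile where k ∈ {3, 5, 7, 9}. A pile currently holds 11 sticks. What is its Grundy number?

Build the Grundy sequence with g(k) = mex{g(k−s) : s ∈ {3, 5, 7, 9}, s ≤ k}:
g(0) = mex{} = 0
g(1) = mex{} = 0
g(2) = mex{} = 0
g(3) = mex{0} = 1
g(4) = mex{0} = 1
g(5) = mex{0} = 1
g(6) = mex{0,1} = 2
g(7) = mex{0,1} = 2
g(8) = mex{0,1} = 2
g(9) = mex{0,1,2} = 3
g(10) = mex{0,1,2} = 3
g(11) = mex{0,1,2} = 3
So g(11) = 3.

3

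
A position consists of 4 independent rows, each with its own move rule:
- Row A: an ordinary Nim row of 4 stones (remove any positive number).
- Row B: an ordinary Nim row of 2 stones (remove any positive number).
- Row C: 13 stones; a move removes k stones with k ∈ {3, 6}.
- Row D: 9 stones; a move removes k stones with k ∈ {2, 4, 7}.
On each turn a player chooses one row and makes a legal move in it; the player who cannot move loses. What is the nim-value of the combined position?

Row A is a plain Nim row of size 4, so its Grundy value is 4.
Row B is a plain Nim row of size 2, so its Grundy value is 2.
For row C, compute g(0), g(1), … with moves {3, 6}:
k:     0  1  2  3  4  5  6  7  8  9 10 11 12 13
g(k):  0  0  0  1  1  1  2  2  2  0  0  0  1  1
So g(13) = 1.
For row D, compute g(0), g(1), … with moves {2, 4, 7}:
g(0) = mex{} = 0
g(1) = mex{} = 0
g(2) = mex{0} = 1
g(3) = mex{0} = 1
g(4) = mex{0,1} = 2
g(5) = mex{0,1} = 2
g(6) = mex{1,2} = 0
g(7) = mex{0,1,2} = 3
g(8) = mex{0,2} = 1
g(9) = mex{1,2,3} = 0
So g(9) = 0.
By the Sprague-Grundy theorem, the Grundy value of a sum of independent games is the XOR of the component values.
Combined value = 4 XOR 2 XOR 1 XOR 0 = 7.

7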